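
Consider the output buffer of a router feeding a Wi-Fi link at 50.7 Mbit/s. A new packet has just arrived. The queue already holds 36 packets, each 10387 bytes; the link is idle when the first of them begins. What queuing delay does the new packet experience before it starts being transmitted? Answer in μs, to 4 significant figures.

Each queued packet: L/R = 83096/50700000 = 1638.97 μs.
36 queued → 59003.1 μs.
Queuing delay = 59000 μs.

59000 μs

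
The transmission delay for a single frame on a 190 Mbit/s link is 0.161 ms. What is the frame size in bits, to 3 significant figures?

L = R × t_tx = 190000000 b/s × 0.000161 s = 30590 bits.

30600 bits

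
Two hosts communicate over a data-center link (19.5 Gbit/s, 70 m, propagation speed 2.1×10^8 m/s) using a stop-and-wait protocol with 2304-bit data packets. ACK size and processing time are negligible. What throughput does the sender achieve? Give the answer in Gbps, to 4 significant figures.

2.936 Gbps

t_tx = L/R = 2304/19500000000 = 1.18154e-07 s.
t_prop = 70/210000000 = 3.33333e-07 s; RTT = 6.66667e-07 s.
Cycle = t_tx + RTT = 7.84821e-07 s.
Throughput = L / cycle = 2304 / 7.84821e-07 = 2.936 Gbps.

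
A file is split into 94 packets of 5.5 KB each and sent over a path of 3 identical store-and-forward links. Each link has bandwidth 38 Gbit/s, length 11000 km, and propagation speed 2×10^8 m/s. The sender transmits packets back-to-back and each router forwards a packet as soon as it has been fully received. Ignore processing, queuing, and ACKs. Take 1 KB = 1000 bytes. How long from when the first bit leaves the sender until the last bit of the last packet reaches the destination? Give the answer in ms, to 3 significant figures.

Per-hop transmission t_tx = L/R = 44000/38000000000 = 0.00115789 ms.
Per-hop propagation t_prop = 11000000/200000000 = 55 ms.
Pipeline fill: first packet needs 3·t_tx to clear all hops; remaining 93 packets each add one t_tx.
Total = (3+94-1)·t_tx + 3·t_prop = 96·0.00115789 + 3·55 = 165 ms.

165 ms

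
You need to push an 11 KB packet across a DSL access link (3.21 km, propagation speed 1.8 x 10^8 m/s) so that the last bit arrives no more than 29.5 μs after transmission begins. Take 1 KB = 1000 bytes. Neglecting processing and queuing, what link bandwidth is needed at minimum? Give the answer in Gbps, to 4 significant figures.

L = 88000 bits.
Propagation delay = 3210 / 180000000 = 17.8333 μs.
Transmission budget = 29.5 − 17.8333 = 11.6667 μs.
R ≥ L / t_tx = 88000 bits / 1.16667e-05 s = 7.543 Gbps.

7.543 Gbps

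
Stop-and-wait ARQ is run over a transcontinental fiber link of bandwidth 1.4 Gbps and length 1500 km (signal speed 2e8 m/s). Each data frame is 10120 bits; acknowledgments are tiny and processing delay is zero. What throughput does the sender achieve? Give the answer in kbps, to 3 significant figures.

t_tx = L/R = 10120/1400000000 = 7.22857e-06 s.
t_prop = 1500000/200000000 = 0.0075 s; RTT = 0.015 s.
Cycle = t_tx + RTT = 0.0150072 s.
Throughput = L / cycle = 10120 / 0.0150072 = 674 kbps.

674 kbps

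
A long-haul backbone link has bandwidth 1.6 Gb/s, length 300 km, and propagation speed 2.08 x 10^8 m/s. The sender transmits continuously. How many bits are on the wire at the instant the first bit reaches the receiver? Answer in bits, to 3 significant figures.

2310000 bits

Propagation delay = 300000 / 208000000 = 0.00144231 s.
BDP = R × t_prop = 1600000000 × 0.00144231 = 2307690 bits.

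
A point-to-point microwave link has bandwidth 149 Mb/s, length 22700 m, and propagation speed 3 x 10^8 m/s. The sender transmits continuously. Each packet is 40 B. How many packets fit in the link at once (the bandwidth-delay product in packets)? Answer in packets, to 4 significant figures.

Propagation delay = 22700 / 300000000 = 7.56667e-05 s.
BDP = R × t_prop = 149000000 × 7.56667e-05 = 11274.3 bits.
In packets of 320 bits: 35.23 packets.

35.23 packets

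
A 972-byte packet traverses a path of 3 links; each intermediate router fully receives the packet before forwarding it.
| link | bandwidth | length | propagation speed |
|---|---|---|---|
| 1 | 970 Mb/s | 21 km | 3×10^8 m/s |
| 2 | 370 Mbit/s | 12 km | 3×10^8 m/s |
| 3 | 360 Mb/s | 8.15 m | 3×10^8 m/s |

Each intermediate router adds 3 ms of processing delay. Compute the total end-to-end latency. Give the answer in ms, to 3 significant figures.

6.16 ms

L = 972 × 8 = 7776 bits.
Transmission delays (L/R per hop): 0.00801649, 0.0210162, 0.0216 ms; sum = 0.0506327 ms.
Propagation delays (d/s per hop): 0.07, 0.04, 2.71667e-05 ms; sum = 0.110027 ms.
Processing at 2 router(s): 2 × 3 ms = 6 ms.
End-to-end = 6.16 ms.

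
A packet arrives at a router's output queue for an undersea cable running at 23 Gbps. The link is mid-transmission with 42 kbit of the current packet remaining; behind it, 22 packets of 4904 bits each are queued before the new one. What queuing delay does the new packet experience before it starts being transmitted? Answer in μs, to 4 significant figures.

6.517 μs

Each queued packet: L/R = 4904/23000000000 = 0.213217 μs.
22 queued → 4.69078 μs.
Plus remaining 42000 bits of current packet: 1.82609 μs.
Queuing delay = 6.517 μs.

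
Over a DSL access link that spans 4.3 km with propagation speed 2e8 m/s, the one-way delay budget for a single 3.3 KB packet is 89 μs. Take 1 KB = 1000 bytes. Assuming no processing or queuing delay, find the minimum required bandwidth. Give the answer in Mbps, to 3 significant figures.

391 Mbps

L = 26400 bits.
Propagation delay = 4300 / 200000000 = 21.5 μs.
Transmission budget = 89 − 21.5 = 67.5 μs.
R ≥ L / t_tx = 26400 bits / 6.75e-05 s = 391 Mbps.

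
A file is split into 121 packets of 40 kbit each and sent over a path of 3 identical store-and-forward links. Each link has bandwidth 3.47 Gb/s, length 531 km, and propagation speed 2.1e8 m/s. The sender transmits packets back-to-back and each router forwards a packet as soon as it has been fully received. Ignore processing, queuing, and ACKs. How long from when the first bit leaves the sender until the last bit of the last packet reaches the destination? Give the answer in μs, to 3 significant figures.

Per-hop transmission t_tx = L/R = 40000/3470000000 = 11.5274 μs.
Per-hop propagation t_prop = 531000/210000000 = 2528.57 μs.
Pipeline fill: first packet needs 3·t_tx to clear all hops; remaining 120 packets each add one t_tx.
Total = (3+121-1)·t_tx + 3·t_prop = 123·11.5274 + 3·2528.57 = 9000 μs.

9000 μs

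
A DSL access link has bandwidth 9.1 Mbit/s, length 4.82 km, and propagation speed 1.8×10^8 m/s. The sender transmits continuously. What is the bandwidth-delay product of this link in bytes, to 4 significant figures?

30.46 bytes

Propagation delay = 4820 / 180000000 = 2.67778e-05 s.
BDP = R × t_prop = 9100000 × 2.67778e-05 = 243.678 bits.
In bytes: 243.678/8 = 30.46 bytes.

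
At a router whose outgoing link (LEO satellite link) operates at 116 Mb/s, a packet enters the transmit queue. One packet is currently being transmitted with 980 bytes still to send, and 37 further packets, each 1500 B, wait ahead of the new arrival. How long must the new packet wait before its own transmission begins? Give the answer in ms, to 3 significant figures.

3.90 ms

Each queued packet: L/R = 12000/116000000 = 0.103448 ms.
37 queued → 3.82759 ms.
Plus remaining 7840 bits of current packet: 0.0675862 ms.
Queuing delay = 3.90 ms.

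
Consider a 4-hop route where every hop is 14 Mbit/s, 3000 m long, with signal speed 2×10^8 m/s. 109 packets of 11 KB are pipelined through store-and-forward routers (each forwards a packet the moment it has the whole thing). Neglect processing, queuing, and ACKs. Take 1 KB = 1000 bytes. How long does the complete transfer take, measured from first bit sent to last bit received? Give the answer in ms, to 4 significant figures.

Per-hop transmission t_tx = L/R = 88000/14000000 = 6.28571 ms.
Per-hop propagation t_prop = 3000/200000000 = 0.015 ms.
Pipeline fill: first packet needs 4·t_tx to clear all hops; remaining 108 packets each add one t_tx.
Total = (4+109-1)·t_tx + 4·t_prop = 112·6.28571 + 4·0.015 = 704.1 ms.

704.1 ms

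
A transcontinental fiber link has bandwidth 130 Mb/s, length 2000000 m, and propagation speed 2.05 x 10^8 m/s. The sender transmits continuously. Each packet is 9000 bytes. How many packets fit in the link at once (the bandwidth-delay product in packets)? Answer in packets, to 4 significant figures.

17.62 packets

Propagation delay = 2000000 / 2.05e+08 = 0.0097561 s.
BDP = R × t_prop = 130000000 × 0.0097561 = 1268290 bits.
In packets of 72000 bits: 17.62 packets.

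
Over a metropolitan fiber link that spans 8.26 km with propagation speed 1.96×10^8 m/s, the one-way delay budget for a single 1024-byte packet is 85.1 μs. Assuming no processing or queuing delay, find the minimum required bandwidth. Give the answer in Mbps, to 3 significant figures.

L = 8192 bits.
Propagation delay = 8260 / 196000000 = 42.1429 μs.
Transmission budget = 85.1 − 42.1429 = 42.9571 μs.
R ≥ L / t_tx = 8192 bits / 4.29571e-05 s = 191 Mbps.

191 Mbps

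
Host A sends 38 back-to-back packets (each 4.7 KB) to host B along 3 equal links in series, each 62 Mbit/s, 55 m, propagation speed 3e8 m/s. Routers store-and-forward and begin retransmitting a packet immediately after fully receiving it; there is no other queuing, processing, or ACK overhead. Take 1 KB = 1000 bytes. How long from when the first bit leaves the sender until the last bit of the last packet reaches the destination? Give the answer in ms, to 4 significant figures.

Per-hop transmission t_tx = L/R = 37600/62000000 = 0.606452 ms.
Per-hop propagation t_prop = 55/300000000 = 0.000183333 ms.
Pipeline fill: first packet needs 3·t_tx to clear all hops; remaining 37 packets each add one t_tx.
Total = (3+38-1)·t_tx + 3·t_prop = 40·0.606452 + 3·0.000183333 = 24.26 ms.

24.26 ms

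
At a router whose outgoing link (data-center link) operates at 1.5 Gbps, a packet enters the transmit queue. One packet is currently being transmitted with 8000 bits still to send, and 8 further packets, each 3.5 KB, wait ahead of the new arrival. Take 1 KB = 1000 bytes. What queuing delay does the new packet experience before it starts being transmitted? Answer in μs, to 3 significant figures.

155 μs

Each queued packet: L/R = 28000/1500000000 = 18.6667 μs.
8 queued → 149.333 μs.
Plus remaining 8000 bits of current packet: 5.33333 μs.
Queuing delay = 155 μs.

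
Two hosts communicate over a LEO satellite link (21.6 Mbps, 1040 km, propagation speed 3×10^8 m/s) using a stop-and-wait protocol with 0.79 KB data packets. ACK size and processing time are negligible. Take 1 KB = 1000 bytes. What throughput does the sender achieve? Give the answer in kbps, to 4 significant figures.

t_tx = L/R = 6320/21600000 = 0.000292593 s.
t_prop = 1040000/300000000 = 0.00346667 s; RTT = 0.00693333 s.
Cycle = t_tx + RTT = 0.00722593 s.
Throughput = L / cycle = 6320 / 0.00722593 = 874.6 kbps.

874.6 kbps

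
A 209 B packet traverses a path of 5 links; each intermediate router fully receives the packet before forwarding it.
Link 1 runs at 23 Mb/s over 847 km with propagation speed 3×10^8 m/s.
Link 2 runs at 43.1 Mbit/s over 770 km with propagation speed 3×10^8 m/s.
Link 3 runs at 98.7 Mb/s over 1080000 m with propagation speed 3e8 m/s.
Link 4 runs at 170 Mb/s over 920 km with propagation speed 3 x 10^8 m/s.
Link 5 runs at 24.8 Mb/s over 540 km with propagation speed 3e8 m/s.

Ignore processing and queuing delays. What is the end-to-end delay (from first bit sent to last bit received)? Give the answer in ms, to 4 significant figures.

L = 209 × 8 = 1672 bits.
Transmission delays (L/R per hop): 0.0726957, 0.0387935, 0.0169402, 0.00983529, 0.0674194 ms; sum = 0.205684 ms.
Propagation delays (d/s per hop): 2.82333, 2.56667, 3.6, 3.06667, 1.8 ms; sum = 13.8567 ms.
End-to-end = 14.06 ms.

14.06 ms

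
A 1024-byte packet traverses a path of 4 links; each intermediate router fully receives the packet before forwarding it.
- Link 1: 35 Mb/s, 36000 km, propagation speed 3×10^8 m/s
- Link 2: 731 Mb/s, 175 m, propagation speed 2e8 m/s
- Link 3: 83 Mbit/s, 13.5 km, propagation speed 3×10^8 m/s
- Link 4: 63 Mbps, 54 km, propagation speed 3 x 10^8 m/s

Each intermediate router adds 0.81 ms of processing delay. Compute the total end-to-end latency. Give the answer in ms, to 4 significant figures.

123.1 ms

L = 1024 × 8 = 8192 bits.
Transmission delays (L/R per hop): 0.234057, 0.0112066, 0.0986988, 0.130032 ms; sum = 0.473994 ms.
Propagation delays (d/s per hop): 120, 0.000875, 0.045, 0.18 ms; sum = 120.226 ms.
Processing at 3 router(s): 3 × 0.81 ms = 2.43 ms.
End-to-end = 123.1 ms.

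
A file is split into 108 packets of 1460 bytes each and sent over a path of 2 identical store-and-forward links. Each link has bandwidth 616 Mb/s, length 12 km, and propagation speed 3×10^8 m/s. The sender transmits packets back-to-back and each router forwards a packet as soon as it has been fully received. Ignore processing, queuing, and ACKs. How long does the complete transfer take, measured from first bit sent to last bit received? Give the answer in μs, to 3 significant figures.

2150 μs

Per-hop transmission t_tx = L/R = 11680/616000000 = 18.961 μs.
Per-hop propagation t_prop = 12000/300000000 = 40 μs.
Pipeline fill: first packet needs 2·t_tx to clear all hops; remaining 107 packets each add one t_tx.
Total = (2+108-1)·t_tx + 2·t_prop = 109·18.961 + 2·40 = 2150 μs.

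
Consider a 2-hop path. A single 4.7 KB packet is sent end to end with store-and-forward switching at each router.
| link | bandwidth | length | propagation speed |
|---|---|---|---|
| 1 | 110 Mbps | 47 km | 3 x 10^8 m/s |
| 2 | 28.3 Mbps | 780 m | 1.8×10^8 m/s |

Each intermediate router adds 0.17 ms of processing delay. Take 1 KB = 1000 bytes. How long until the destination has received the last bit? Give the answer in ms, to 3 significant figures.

2.00 ms

L = 37600 bits.
Transmission delays (L/R per hop): 0.341818, 1.32862 ms; sum = 1.67044 ms.
Propagation delays (d/s per hop): 0.156667, 0.00433333 ms; sum = 0.161 ms.
Processing at 1 router(s): 1 × 0.17 ms = 0.17 ms.
End-to-end = 2.00 ms.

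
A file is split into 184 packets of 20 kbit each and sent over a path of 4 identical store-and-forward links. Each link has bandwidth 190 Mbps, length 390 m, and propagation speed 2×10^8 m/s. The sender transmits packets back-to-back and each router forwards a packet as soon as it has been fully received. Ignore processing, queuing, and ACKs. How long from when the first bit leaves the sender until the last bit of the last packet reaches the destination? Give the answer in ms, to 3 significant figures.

Per-hop transmission t_tx = L/R = 20000/190000000 = 0.105263 ms.
Per-hop propagation t_prop = 390/200000000 = 0.00195 ms.
Pipeline fill: first packet needs 4·t_tx to clear all hops; remaining 183 packets each add one t_tx.
Total = (4+184-1)·t_tx + 4·t_prop = 187·0.105263 + 4·0.00195 = 19.7 ms.

19.7 ms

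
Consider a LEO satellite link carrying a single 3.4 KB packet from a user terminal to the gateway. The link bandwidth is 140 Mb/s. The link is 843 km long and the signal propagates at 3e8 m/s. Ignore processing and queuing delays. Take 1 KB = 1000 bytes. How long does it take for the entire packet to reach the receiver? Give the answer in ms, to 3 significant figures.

L = 27200 bits.
Transmission delay = L/R = 27200 / 140000000 = 0.194286 ms.
Propagation delay = d/s = 843000 m / 300000000 m/s = 2.81 ms.
Total = 3.00 ms.

3.00 ms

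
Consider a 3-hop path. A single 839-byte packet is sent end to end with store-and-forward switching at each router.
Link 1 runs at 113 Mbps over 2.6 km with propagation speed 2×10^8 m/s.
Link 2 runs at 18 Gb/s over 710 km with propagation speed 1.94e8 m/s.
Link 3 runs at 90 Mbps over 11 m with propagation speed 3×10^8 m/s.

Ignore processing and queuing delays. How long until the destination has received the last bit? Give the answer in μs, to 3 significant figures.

3810 μs

L = 839 × 8 = 6712 bits.
Transmission delays (L/R per hop): 59.3982, 0.372889, 74.5778 μs; sum = 134.349 μs.
Propagation delays (d/s per hop): 13, 3659.79, 0.0366667 μs; sum = 3672.83 μs.
End-to-end = 3810 μs.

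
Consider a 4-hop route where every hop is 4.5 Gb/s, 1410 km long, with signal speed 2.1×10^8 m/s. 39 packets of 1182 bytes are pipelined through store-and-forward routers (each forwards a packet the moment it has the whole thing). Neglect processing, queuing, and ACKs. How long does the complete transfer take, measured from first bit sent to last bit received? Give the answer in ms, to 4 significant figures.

Per-hop transmission t_tx = L/R = 9456/4500000000 = 0.00210133 ms.
Per-hop propagation t_prop = 1410000/210000000 = 6.71429 ms.
Pipeline fill: first packet needs 4·t_tx to clear all hops; remaining 38 packets each add one t_tx.
Total = (4+39-1)·t_tx + 4·t_prop = 42·0.00210133 + 4·6.71429 = 26.95 ms.

26.95 ms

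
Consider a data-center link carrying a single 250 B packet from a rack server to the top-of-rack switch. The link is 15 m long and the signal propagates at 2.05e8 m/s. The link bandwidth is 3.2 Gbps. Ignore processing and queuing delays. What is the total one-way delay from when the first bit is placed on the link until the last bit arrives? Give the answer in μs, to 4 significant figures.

L = 250 × 8 = 2000 bits.
Transmission delay = L/R = 2000 / 3200000000 = 0.625 μs.
Propagation delay = d/s = 15 m / 2.05e+08 m/s = 0.0731707 μs.
Total = 0.6982 μs.

0.6982 μs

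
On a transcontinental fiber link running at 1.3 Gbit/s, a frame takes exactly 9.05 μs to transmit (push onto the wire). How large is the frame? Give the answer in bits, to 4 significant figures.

L = R × t_tx = 1300000000 b/s × 9.05e-06 s = 11765 bits.

11770 bits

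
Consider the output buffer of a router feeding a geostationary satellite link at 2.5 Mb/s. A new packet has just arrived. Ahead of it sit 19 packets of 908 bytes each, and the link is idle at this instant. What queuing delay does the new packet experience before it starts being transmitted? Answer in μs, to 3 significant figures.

55200 μs

Each queued packet: L/R = 7264/2500000 = 2905.6 μs.
19 queued → 55206.4 μs.
Queuing delay = 55200 μs.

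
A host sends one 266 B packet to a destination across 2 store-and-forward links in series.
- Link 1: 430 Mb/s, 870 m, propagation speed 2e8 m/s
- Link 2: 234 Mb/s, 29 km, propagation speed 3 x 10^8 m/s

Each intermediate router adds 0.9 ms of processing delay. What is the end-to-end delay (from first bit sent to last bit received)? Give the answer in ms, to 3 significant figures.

L = 266 × 8 = 2128 bits.
Transmission delays (L/R per hop): 0.00494884, 0.00909402 ms; sum = 0.0140429 ms.
Propagation delays (d/s per hop): 0.00435, 0.0966667 ms; sum = 0.101017 ms.
Processing at 1 router(s): 1 × 0.9 ms = 0.9 ms.
End-to-end = 1.02 ms.

1.02 ms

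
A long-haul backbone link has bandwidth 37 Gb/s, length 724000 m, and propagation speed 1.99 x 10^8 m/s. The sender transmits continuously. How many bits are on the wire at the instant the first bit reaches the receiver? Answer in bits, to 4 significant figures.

Propagation delay = 724000 / 199000000 = 0.00363819 s.
BDP = R × t_prop = 37000000000 × 0.00363819 = 134613000 bits.

134600000 bits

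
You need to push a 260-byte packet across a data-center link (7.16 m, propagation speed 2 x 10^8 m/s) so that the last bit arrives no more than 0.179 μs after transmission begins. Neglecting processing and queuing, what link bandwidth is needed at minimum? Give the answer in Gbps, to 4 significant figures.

14.53 Gbps

L = 2080 bits.
Propagation delay = 7.16 / 200000000 = 0.0358 μs.
Transmission budget = 0.179 − 0.0358 = 0.1432 μs.
R ≥ L / t_tx = 2080 bits / 1.432e-07 s = 14.53 Gbps.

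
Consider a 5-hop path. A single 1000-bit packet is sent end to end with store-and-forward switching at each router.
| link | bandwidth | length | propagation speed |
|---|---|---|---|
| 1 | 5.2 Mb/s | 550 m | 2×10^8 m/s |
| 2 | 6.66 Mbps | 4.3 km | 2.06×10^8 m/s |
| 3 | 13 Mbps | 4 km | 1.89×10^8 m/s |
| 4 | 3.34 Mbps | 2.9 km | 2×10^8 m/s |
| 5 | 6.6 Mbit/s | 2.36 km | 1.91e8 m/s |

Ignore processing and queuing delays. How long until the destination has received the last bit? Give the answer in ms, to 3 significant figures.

0.942 ms

Transmission delays (L/R per hop): 0.192308, 0.15015, 0.0769231, 0.299401, 0.151515 ms; sum = 0.870297 ms.
Propagation delays (d/s per hop): 0.00275, 0.0208738, 0.021164, 0.0145, 0.012356 ms; sum = 0.0716438 ms.
End-to-end = 0.942 ms.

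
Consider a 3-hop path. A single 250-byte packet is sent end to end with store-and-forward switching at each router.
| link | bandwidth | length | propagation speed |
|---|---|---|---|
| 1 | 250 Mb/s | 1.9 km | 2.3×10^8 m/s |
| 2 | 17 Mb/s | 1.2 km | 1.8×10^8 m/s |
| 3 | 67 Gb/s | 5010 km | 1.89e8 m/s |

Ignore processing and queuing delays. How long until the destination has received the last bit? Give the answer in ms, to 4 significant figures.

L = 250 × 8 = 2000 bits.
Transmission delays (L/R per hop): 0.008, 0.117647, 2.98507e-05 ms; sum = 0.125677 ms.
Propagation delays (d/s per hop): 0.00826087, 0.00666667, 26.5079 ms; sum = 26.5229 ms.
End-to-end = 26.65 ms.

26.65 ms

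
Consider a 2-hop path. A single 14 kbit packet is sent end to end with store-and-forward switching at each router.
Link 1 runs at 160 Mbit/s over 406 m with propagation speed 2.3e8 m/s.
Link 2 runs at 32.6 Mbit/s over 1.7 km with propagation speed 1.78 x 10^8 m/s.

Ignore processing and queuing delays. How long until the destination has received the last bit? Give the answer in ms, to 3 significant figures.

L = 14000 bits.
Transmission delays (L/R per hop): 0.0875, 0.429448 ms; sum = 0.516948 ms.
Propagation delays (d/s per hop): 0.00176522, 0.00955056 ms; sum = 0.0113158 ms.
End-to-end = 0.528 ms.

0.528 ms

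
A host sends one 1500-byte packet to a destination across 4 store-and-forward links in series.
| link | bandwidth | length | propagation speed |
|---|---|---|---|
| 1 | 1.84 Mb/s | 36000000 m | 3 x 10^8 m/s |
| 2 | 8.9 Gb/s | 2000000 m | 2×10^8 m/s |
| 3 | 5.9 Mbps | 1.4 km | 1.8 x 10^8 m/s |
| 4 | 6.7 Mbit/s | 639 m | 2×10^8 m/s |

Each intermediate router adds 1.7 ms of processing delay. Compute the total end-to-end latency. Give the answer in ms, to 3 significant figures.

L = 1500 × 8 = 12000 bits.
Transmission delays (L/R per hop): 6.52174, 0.00134831, 2.0339, 1.79104 ms; sum = 10.348 ms.
Propagation delays (d/s per hop): 120, 10, 0.00777778, 0.003195 ms; sum = 130.011 ms.
Processing at 3 router(s): 3 × 1.7 ms = 5.1 ms.
End-to-end = 145 ms.

145 ms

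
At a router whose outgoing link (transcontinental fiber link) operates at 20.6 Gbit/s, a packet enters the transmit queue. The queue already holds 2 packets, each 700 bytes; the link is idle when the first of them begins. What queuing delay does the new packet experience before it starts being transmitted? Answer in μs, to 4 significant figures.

0.5437 μs

Each queued packet: L/R = 5600/20600000000 = 0.271845 μs.
2 queued → 0.543689 μs.
Queuing delay = 0.5437 μs.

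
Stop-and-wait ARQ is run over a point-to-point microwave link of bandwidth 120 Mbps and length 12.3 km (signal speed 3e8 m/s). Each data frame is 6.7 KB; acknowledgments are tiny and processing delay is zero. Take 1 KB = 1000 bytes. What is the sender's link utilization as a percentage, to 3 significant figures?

t_tx = L/R = 53600/120000000 = 0.000446667 s.
t_prop = 12300/300000000 = 4.1e-05 s; RTT = 8.2e-05 s.
Cycle = t_tx + RTT = 0.000528667 s.
Utilization = t_tx / cycle = 0.000446667/0.000528667 = 84.5 %.

84.5 %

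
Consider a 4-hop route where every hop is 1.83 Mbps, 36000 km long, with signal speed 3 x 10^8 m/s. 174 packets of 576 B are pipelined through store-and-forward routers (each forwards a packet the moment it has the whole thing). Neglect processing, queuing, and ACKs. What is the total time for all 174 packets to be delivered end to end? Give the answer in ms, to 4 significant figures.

Per-hop transmission t_tx = L/R = 4608/1830000 = 2.51803 ms.
Per-hop propagation t_prop = 36000000/300000000 = 120 ms.
Pipeline fill: first packet needs 4·t_tx to clear all hops; remaining 173 packets each add one t_tx.
Total = (4+174-1)·t_tx + 4·t_prop = 177·2.51803 + 4·120 = 925.7 ms.

925.7 ms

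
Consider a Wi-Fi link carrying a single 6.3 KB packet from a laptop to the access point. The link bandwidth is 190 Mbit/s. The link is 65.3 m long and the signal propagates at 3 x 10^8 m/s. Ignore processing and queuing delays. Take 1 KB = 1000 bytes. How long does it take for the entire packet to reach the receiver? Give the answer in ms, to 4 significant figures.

L = 50400 bits.
Transmission delay = L/R = 50400 / 190000000 = 0.265263 ms.
Propagation delay = d/s = 65.3 m / 300000000 m/s = 0.000217667 ms.
Total = 0.2655 ms.

0.2655 ms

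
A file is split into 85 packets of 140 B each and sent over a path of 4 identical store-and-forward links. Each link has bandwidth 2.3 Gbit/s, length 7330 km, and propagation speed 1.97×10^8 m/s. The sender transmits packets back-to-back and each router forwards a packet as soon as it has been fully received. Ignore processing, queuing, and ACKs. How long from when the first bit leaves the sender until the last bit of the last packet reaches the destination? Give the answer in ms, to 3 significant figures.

Per-hop transmission t_tx = L/R = 1120/2300000000 = 0.000486957 ms.
Per-hop propagation t_prop = 7330000/197000000 = 37.2081 ms.
Pipeline fill: first packet needs 4·t_tx to clear all hops; remaining 84 packets each add one t_tx.
Total = (4+85-1)·t_tx + 4·t_prop = 88·0.000486957 + 4·37.2081 = 149 ms.

149 ms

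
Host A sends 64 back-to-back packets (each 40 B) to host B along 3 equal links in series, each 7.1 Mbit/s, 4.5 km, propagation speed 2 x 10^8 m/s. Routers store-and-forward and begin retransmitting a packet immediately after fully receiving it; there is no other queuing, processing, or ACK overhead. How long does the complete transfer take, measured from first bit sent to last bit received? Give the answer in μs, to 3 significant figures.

Per-hop transmission t_tx = L/R = 320/7100000 = 45.0704 μs.
Per-hop propagation t_prop = 4500/200000000 = 22.5 μs.
Pipeline fill: first packet needs 3·t_tx to clear all hops; remaining 63 packets each add one t_tx.
Total = (3+64-1)·t_tx + 3·t_prop = 66·45.0704 + 3·22.5 = 3040 μs.

3040 μs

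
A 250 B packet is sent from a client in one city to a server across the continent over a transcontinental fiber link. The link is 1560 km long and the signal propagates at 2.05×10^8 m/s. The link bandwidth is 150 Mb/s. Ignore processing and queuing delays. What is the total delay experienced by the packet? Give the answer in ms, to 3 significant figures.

L = 250 × 8 = 2000 bits.
Transmission delay = L/R = 2000 / 150000000 = 0.0133333 ms.
Propagation delay = d/s = 1560000 m / 2.05e+08 m/s = 7.60976 ms.
Total = 7.62 ms.

7.62 ms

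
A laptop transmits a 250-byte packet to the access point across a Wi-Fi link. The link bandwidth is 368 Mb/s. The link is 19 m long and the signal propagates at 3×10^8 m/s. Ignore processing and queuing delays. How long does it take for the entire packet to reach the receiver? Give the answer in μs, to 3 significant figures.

5.50 μs

L = 250 × 8 = 2000 bits.
Transmission delay = L/R = 2000 / 368000000 = 5.43478 μs.
Propagation delay = d/s = 19 m / 300000000 m/s = 0.0633333 μs.
Total = 5.50 μs.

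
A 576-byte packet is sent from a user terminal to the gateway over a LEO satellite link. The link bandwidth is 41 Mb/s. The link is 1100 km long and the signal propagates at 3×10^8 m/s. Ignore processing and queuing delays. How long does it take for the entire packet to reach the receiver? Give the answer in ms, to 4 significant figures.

3.779 ms

L = 576 × 8 = 4608 bits.
Transmission delay = L/R = 4608 / 41000000 = 0.11239 ms.
Propagation delay = d/s = 1100000 m / 300000000 m/s = 3.66667 ms.
Total = 3.779 ms.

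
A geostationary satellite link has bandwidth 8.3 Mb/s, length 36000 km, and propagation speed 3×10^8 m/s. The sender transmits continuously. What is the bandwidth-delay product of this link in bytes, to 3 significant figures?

125000 bytes

Propagation delay = 36000000 / 300000000 = 0.12 s.
BDP = R × t_prop = 8.3e+06 × 0.12 = 996000 bits.
In bytes: 996000/8 = 125000 bytes.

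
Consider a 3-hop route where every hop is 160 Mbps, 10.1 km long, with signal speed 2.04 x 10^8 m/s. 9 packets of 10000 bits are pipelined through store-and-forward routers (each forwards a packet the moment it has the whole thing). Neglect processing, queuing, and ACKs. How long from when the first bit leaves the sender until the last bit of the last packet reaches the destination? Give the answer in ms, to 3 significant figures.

Per-hop transmission t_tx = L/R = 10000/160000000 = 0.0625 ms.
Per-hop propagation t_prop = 10100/204000000 = 0.0495098 ms.
Pipeline fill: first packet needs 3·t_tx to clear all hops; remaining 8 packets each add one t_tx.
Total = (3+9-1)·t_tx + 3·t_prop = 11·0.0625 + 3·0.0495098 = 0.836 ms.

0.836 ms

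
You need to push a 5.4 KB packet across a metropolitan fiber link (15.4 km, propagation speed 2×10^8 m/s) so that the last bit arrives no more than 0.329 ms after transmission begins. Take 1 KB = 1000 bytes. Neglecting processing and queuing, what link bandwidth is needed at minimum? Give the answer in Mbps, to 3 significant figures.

171 Mbps

L = 43200 bits.
Propagation delay = 15400 / 200000000 = 0.077 ms.
Transmission budget = 0.329 − 0.077 = 0.252 ms.
R ≥ L / t_tx = 43200 bits / 0.000252 s = 171 Mbps.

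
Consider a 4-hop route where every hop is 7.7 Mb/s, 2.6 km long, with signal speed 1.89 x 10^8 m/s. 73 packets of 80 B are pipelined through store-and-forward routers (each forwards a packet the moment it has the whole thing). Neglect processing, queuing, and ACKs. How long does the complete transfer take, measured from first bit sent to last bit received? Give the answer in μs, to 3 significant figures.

Per-hop transmission t_tx = L/R = 640/7700000 = 83.1169 μs.
Per-hop propagation t_prop = 2600/189000000 = 13.7566 μs.
Pipeline fill: first packet needs 4·t_tx to clear all hops; remaining 72 packets each add one t_tx.
Total = (4+73-1)·t_tx + 4·t_prop = 76·83.1169 + 4·13.7566 = 6370 μs.

6370 μs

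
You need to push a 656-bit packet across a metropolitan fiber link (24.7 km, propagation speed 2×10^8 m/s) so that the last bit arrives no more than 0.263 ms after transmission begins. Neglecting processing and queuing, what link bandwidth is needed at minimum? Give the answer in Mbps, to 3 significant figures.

4.70 Mbps

Propagation delay = 24700 / 200000000 = 0.1235 ms.
Transmission budget = 0.263 − 0.1235 = 0.1395 ms.
R ≥ L / t_tx = 656 bits / 0.0001395 s = 4.70 Mbps.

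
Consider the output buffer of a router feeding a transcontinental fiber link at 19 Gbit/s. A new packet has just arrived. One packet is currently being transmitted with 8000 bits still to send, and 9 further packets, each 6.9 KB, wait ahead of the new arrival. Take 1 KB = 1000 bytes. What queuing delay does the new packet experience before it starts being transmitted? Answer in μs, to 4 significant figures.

Each queued packet: L/R = 55200/19000000000 = 2.90526 μs.
9 queued → 26.1474 μs.
Plus remaining 8000 bits of current packet: 0.421053 μs.
Queuing delay = 26.57 μs.

26.57 μs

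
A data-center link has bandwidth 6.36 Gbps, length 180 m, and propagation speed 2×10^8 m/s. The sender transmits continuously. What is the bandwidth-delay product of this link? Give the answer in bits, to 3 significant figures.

Propagation delay = 180 / 200000000 = 9e-07 s.
BDP = R × t_prop = 6360000000 × 9e-07 = 5724 bits.

5720 bits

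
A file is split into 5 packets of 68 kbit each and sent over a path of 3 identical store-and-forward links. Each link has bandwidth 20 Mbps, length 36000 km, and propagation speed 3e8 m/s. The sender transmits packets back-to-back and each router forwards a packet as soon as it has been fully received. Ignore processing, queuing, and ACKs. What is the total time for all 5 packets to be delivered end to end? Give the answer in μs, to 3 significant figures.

Per-hop transmission t_tx = L/R = 68000/20000000 = 3400 μs.
Per-hop propagation t_prop = 36000000/300000000 = 120000 μs.
Pipeline fill: first packet needs 3·t_tx to clear all hops; remaining 4 packets each add one t_tx.
Total = (3+5-1)·t_tx + 3·t_prop = 7·3400 + 3·120000 = 384000 μs.

384000 μs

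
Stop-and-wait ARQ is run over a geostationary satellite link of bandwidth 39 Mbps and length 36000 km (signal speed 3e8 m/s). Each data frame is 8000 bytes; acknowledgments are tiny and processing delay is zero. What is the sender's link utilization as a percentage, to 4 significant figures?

t_tx = L/R = 64000/39000000 = 0.00164103 s.
t_prop = 36000000/300000000 = 0.12 s; RTT = 0.24 s.
Cycle = t_tx + RTT = 0.241641 s.
Utilization = t_tx / cycle = 0.00164103/0.241641 = 0.6791 %.

0.6791 %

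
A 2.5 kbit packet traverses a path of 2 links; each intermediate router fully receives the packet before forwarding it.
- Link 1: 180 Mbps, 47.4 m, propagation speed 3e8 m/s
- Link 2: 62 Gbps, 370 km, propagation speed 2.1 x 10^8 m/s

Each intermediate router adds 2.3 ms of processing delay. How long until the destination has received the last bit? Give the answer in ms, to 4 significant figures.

L = 2500 bits.
Transmission delays (L/R per hop): 0.0138889, 4.03226e-05 ms; sum = 0.0139292 ms.
Propagation delays (d/s per hop): 0.000158, 1.7619 ms; sum = 1.76206 ms.
Processing at 1 router(s): 1 × 2.3 ms = 2.3 ms.
End-to-end = 4.076 ms.

4.076 ms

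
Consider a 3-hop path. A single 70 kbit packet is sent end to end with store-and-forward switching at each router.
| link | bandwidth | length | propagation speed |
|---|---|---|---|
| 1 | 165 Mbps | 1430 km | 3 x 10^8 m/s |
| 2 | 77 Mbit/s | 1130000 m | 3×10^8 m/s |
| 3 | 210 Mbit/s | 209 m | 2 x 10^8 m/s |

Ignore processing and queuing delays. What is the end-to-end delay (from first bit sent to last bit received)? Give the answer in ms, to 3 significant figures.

10.2 ms

L = 70000 bits.
Transmission delays (L/R per hop): 0.424242, 0.909091, 0.333333 ms; sum = 1.66667 ms.
Propagation delays (d/s per hop): 4.76667, 3.76667, 0.001045 ms; sum = 8.53438 ms.
End-to-end = 10.2 ms.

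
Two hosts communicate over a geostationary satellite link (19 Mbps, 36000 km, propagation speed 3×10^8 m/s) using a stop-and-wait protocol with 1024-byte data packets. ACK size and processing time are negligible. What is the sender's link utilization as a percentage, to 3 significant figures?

0.179 %

t_tx = L/R = 8192/19000000 = 0.000431158 s.
t_prop = 36000000/300000000 = 0.12 s; RTT = 0.24 s.
Cycle = t_tx + RTT = 0.240431 s.
Utilization = t_tx / cycle = 0.000431158/0.240431 = 0.179 %.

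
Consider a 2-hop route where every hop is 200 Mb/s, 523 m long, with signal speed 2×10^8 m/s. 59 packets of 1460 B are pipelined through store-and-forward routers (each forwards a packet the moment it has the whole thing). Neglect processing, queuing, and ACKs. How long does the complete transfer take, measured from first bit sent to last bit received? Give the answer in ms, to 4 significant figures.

Per-hop transmission t_tx = L/R = 11680/200000000 = 0.0584 ms.
Per-hop propagation t_prop = 523/200000000 = 0.002615 ms.
Pipeline fill: first packet needs 2·t_tx to clear all hops; remaining 58 packets each add one t_tx.
Total = (2+59-1)·t_tx + 2·t_prop = 60·0.0584 + 2·0.002615 = 3.509 ms.

3.509 ms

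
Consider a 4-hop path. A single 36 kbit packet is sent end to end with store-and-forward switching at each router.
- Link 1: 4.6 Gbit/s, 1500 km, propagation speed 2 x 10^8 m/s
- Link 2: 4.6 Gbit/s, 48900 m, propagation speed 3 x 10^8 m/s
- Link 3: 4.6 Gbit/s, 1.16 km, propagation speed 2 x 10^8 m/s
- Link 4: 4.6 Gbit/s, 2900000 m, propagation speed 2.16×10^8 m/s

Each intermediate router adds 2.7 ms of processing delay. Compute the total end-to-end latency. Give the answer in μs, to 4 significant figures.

L = 36000 bits.
Transmission delay per hop = L/R = 36000/4600000000 = 7.82609 μs; 4 hops → 31.3043 μs.
Propagation delays (d/s per hop): 7500, 163, 5.8, 13425.9 μs; sum = 21094.7 μs.
Processing at 3 router(s): 3 × 2.7 ms = 8100 μs.
End-to-end = 29230 μs.

29230 μs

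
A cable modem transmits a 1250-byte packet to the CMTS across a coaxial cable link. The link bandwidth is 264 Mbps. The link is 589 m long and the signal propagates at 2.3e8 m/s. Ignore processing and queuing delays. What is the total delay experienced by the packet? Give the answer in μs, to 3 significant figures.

40.4 μs

L = 1250 × 8 = 10000 bits.
Transmission delay = L/R = 10000 / 264000000 = 37.8788 μs.
Propagation delay = d/s = 589 m / 2.3e+08 m/s = 2.56087 μs.
Total = 40.4 μs.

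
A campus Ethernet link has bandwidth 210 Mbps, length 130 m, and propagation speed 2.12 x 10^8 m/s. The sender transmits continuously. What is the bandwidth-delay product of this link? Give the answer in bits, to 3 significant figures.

Propagation delay = 130 / 212000000 = 6.13208e-07 s.
BDP = R × t_prop = 210000000 × 6.13208e-07 = 128.774 bits.

129 bits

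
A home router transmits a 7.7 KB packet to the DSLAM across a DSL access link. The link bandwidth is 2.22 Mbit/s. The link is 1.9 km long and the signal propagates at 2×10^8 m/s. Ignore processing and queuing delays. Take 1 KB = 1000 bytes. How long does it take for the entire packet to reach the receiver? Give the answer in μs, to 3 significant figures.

27800 μs

L = 61600 bits.
Transmission delay = L/R = 61600 / 2220000 = 27747.7 μs.
Propagation delay = d/s = 1900 m / 200000000 m/s = 9.5 μs.
Total = 27800 μs.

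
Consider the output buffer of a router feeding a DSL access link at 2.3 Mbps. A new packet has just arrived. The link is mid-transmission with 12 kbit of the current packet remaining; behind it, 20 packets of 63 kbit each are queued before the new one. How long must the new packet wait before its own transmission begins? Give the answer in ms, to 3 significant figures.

553 ms

Each queued packet: L/R = 63000/2300000 = 27.3913 ms.
20 queued → 547.826 ms.
Plus remaining 12000 bits of current packet: 5.21739 ms.
Queuing delay = 553 ms.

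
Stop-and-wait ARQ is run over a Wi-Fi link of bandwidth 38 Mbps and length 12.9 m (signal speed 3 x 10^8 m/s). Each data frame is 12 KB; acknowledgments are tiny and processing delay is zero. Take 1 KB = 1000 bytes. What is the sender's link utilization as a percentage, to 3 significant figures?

t_tx = L/R = 96000/38000000 = 0.00252632 s.
t_prop = 12.9/300000000 = 4.3e-08 s; RTT = 8.6e-08 s.
Cycle = t_tx + RTT = 0.0025264 s.
Utilization = t_tx / cycle = 0.00252632/0.0025264 = 100 %.

100 %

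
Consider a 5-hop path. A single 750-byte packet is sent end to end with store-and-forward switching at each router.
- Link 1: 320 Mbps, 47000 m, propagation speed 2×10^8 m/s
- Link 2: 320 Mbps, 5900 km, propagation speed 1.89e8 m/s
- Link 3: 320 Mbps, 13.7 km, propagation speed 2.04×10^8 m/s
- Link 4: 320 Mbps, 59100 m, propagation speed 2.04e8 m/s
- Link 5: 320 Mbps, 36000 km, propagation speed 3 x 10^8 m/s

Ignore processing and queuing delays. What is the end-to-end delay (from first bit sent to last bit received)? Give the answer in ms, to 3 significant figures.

152 ms

L = 750 × 8 = 6000 bits.
Transmission delay per hop = L/R = 6000/320000000 = 0.01875 ms; 5 hops → 0.09375 ms.
Propagation delays (d/s per hop): 0.235, 31.2169, 0.0671569, 0.289706, 120 ms; sum = 151.809 ms.
End-to-end = 152 ms.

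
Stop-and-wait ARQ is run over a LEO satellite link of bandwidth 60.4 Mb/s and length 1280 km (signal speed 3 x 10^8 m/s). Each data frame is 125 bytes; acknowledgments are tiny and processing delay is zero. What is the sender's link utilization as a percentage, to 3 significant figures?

t_tx = L/R = 1000/60400000 = 1.65563e-05 s.
t_prop = 1280000/300000000 = 0.00426667 s; RTT = 0.00853333 s.
Cycle = t_tx + RTT = 0.00854989 s.
Utilization = t_tx / cycle = 1.65563e-05/0.00854989 = 0.194 %.

0.194 %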